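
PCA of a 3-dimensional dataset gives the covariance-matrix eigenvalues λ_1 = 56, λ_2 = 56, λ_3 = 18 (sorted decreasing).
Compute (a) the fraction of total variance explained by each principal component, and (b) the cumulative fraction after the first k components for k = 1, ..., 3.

Step 1 — total variance = trace(Sigma) = Σ λ_i = 56 + 56 + 18 = 130.

Step 2 — fraction explained by component i = λ_i / Σ λ:
  PC1: 56/130 = 0.4308
  PC2: 56/130 = 0.4308
  PC3: 18/130 = 0.1385

Step 3 — cumulative fraction after k components = (λ_1 + ... + λ_k) / Σ λ:
  k = 1: 56/130 = 0.4308
  k = 2: (56 + 56)/130 = 112/130 = 0.8615
  k = 3: (56 + 56 + 18)/130 = 130/130 = 1

Summary (fraction, with percent):

explained: PC1 0.4308 (43.08%), PC2 0.4308 (43.08%), PC3 0.1385 (13.85%);  cumulative: 0.4308, 0.8615, 1


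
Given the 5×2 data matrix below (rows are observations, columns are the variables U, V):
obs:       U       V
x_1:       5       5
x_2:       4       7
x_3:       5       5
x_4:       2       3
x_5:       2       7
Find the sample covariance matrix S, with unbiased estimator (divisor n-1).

Step 1 — column means:
  mean(U) = (5 + 4 + 5 + 2 + 2) / 5 = 18/5 = 3.6
  mean(V) = (5 + 7 + 5 + 3 + 7) / 5 = 27/5 = 5.4

Step 2 — sample covariance S[i,j] = (1/(n-1)) · Σ_k (x_{k,i} - mean_i) · (x_{k,j} - mean_j), with n-1 = 4.
  S[U,U] = ((1.4)·(1.4) + (0.4)·(0.4) + (1.4)·(1.4) + (-1.6)·(-1.6) + (-1.6)·(-1.6)) / 4 = 9.2/4 = 2.3
  S[U,V] = ((1.4)·(-0.4) + (0.4)·(1.6) + (1.4)·(-0.4) + (-1.6)·(-2.4) + (-1.6)·(1.6)) / 4 = 0.8/4 = 0.2
  S[V,V] = ((-0.4)·(-0.4) + (1.6)·(1.6) + (-0.4)·(-0.4) + (-2.4)·(-2.4) + (1.6)·(1.6)) / 4 = 11.2/4 = 2.8

S is symmetric (S[j,i] = S[i,j]). Assembling:

S = [[2.3, 0.2],
 [0.2, 2.8]]


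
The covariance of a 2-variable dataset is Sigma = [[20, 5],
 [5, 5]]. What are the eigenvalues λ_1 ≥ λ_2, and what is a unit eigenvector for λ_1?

Step 1 — characteristic polynomial of 2×2 Sigma:
  det(Sigma - λI) = λ² - trace · λ + det = 0.
  trace = 20 + 5 = 25, det = 20·5 - (5)² = 75.
Step 2 — discriminant:
  Δ = trace² - 4·det = 625 - 300 = 325.
Step 3 — eigenvalues:
  λ = (trace ± √Δ)/2 = (25 ± 18.0278)/2,
  λ_1 = 21.5139,  λ_2 = 3.4861.

Step 4 — unit eigenvector for λ_1: solve (Sigma - λ_1 I)v = 0. First row:
  (20 - 21.5139)·v_x + (5)·v_y = 0, i.e. (-1.5139)·v_x + (5)·v_y = 0,
  so v ∝ (b, λ_1 - a) = (5, 1.5139) = u.
  ||u|| = √((5)² + (1.5139)²) = √(27.2918) ≈ 5.2242,
  v_1 = u/||u|| ≈ (0.9571, 0.2898) (||v_1|| = 1).

λ_1 = 21.5139,  λ_2 = 3.4861;  v_1 ≈ (0.9571, 0.2898)


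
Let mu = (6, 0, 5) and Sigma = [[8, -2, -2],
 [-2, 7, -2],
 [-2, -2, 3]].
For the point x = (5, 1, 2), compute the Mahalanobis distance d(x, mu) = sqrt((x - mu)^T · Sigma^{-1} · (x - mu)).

Step 1 — centre the observation: (x - mu) = (-1, 1, -3).

Step 2 — invert Sigma (cofactor / det for 3×3, or solve directly):
  Sigma^{-1} = [[0.2125, 0.125, 0.225],
 [0.125, 0.25, 0.25],
 [0.225, 0.25, 0.65]].

Step 3 — form the quadratic (x - mu)^T · Sigma^{-1} · (x - mu):
  Sigma^{-1} · (x - mu) = (-0.7625, -0.625, -1.925).
  (x - mu)^T · [Sigma^{-1} · (x - mu)] = (-1)·(-0.7625) + (1)·(-0.625) + (-3)·(-1.925) = 5.9125.

Step 4 — take square root: d = √(5.9125) ≈ 2.4316.

d(x, mu) = √(5.9125) ≈ 2.4316


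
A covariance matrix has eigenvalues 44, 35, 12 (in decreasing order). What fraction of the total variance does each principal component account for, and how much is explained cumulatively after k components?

Step 1 — total variance = trace(Sigma) = Σ λ_i = 44 + 35 + 12 = 91.

Step 2 — fraction explained by component i = λ_i / Σ λ:
  PC1: 44/91 = 0.4835
  PC2: 35/91 = 0.3846
  PC3: 12/91 = 0.1319

Step 3 — cumulative fraction after k components = (λ_1 + ... + λ_k) / Σ λ:
  k = 1: 44/91 = 0.4835
  k = 2: (44 + 35)/91 = 79/91 = 0.8681
  k = 3: (44 + 35 + 12)/91 = 91/91 = 1

Summary (fraction, with percent):

explained: PC1 0.4835 (48.35%), PC2 0.3846 (38.46%), PC3 0.1319 (13.19%);  cumulative: 0.4835, 0.8681, 1


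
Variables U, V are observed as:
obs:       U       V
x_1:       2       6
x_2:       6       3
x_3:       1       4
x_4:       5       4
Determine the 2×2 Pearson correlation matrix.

Step 1 — column means:
  mean(U) = (2 + 6 + 1 + 5) / 4 = 14/4 = 3.5
  mean(V) = (6 + 3 + 4 + 4) / 4 = 17/4 = 4.25

Step 2 — sample variances and covariances s[i,j] = (1/(n-1)) · Σ_k (x_{k,i} - mean_i) · (x_{k,j} - mean_j), with n-1 = 3:
  s[U,U] = ((-1.5)·(-1.5) + (2.5)·(2.5) + (-2.5)·(-2.5) + (1.5)·(1.5)) / 3 = 17/3 = 5.6667
  s[U,V] = ((-1.5)·(1.75) + (2.5)·(-1.25) + (-2.5)·(-0.25) + (1.5)·(-0.25)) / 3 = -5.5/3 = -1.8333
  s[V,V] = ((1.75)·(1.75) + (-1.25)·(-1.25) + (-0.25)·(-0.25) + (-0.25)·(-0.25)) / 3 = 4.75/3 = 1.5833
  Sample standard deviations s_i = √(s[i,i]):
  s(U) = √(5.6667) = 2.3805
  s(V) = √(1.5833) = 1.2583

Step 3 — r_{ij} = s_{ij} / (s_i · s_j):
  r[U,U] = 1 (diagonal).
  r[U,V] = -1.8333 / (2.3805 · 1.2583) = -1.8333 / 2.9954 = -0.6121
  r[V,V] = 1 (diagonal).

R is symmetric with unit diagonal. Assembling:

R = [[1, -0.6121],
 [-0.6121, 1]]


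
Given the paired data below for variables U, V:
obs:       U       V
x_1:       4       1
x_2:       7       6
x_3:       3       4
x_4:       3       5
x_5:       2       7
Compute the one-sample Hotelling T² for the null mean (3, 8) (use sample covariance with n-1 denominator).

Step 1 — sample mean vector:
  mean(U) = (4 + 7 + 3 + 3 + 2) / 5 = 19/5 = 3.8
  mean(V) = (1 + 6 + 4 + 5 + 7) / 5 = 23/5 = 4.6
  x̄ = (3.8, 4.6),  deviation x̄ - mu_0 = (3.8, 4.6) - (3, 8) = (0.8, -3.4).

Step 2 — sample covariance matrix, S[i,j] = (1/(n-1)) · Σ_k (x_{k,i} - mean_i) · (x_{k,j} - mean_j), divisor n-1 = 4:
  S[U,U] = ((0.2)·(0.2) + (3.2)·(3.2) + (-0.8)·(-0.8) + (-0.8)·(-0.8) + (-1.8)·(-1.8)) / 4 = 14.8/4 = 3.7
  S[U,V] = ((0.2)·(-3.6) + (3.2)·(1.4) + (-0.8)·(-0.6) + (-0.8)·(0.4) + (-1.8)·(2.4)) / 4 = -0.4/4 = -0.1
  S[V,V] = ((-3.6)·(-3.6) + (1.4)·(1.4) + (-0.6)·(-0.6) + (0.4)·(0.4) + (2.4)·(2.4)) / 4 = 21.2/4 = 5.3
  S = [[3.7, -0.1],
 [-0.1, 5.3]].

Step 3 — invert S. det(S) = 3.7·5.3 - (-0.1)² = 19.6.
  S^{-1} = (1/det) · [[d, -b], [-b, a]] = [[0.2704, 0.0051],
 [0.0051, 0.1888]].

Step 4 — quadratic form (x̄ - mu_0)^T · S^{-1} · (x̄ - mu_0):
  S^{-1} · (x̄ - mu_0) = (0.199, -0.6378),
  (x̄ - mu_0)^T · [...] = (0.8)·(0.199) + (-3.4)·(-0.6378) = 2.3276.

Step 5 — scale by n: T² = 5 · 2.3276 = 11.6378.

T² ≈ 11.6378


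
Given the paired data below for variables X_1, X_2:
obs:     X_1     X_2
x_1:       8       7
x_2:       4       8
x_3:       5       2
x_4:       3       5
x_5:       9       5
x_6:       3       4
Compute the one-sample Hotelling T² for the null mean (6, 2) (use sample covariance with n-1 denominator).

Step 1 — sample mean vector:
  mean(X_1) = (8 + 4 + 5 + 3 + 9 + 3) / 6 = 32/6 = 5.3333
  mean(X_2) = (7 + 8 + 2 + 5 + 5 + 4) / 6 = 31/6 = 5.1667
  x̄ = (5.3333, 5.1667),  deviation x̄ - mu_0 = (5.3333, 5.1667) - (6, 2) = (-0.6667, 3.1667).

Step 2 — sample covariance matrix, S[i,j] = (1/(n-1)) · Σ_k (x_{k,i} - mean_i) · (x_{k,j} - mean_j), divisor n-1 = 5:
  S[X_1,X_1] = ((2.6667)·(2.6667) + (-1.3333)·(-1.3333) + (-0.3333)·(-0.3333) + (-2.3333)·(-2.3333) + (3.6667)·(3.6667) + (-2.3333)·(-2.3333)) / 5 = 33.3333/5 = 6.6667
  S[X_1,X_2] = ((2.6667)·(1.8333) + (-1.3333)·(2.8333) + (-0.3333)·(-3.1667) + (-2.3333)·(-0.1667) + (3.6667)·(-0.1667) + (-2.3333)·(-1.1667)) / 5 = 4.6667/5 = 0.9333
  S[X_2,X_2] = ((1.8333)·(1.8333) + (2.8333)·(2.8333) + (-3.1667)·(-3.1667) + (-0.1667)·(-0.1667) + (-0.1667)·(-0.1667) + (-1.1667)·(-1.1667)) / 5 = 22.8333/5 = 4.5667
  S = [[6.6667, 0.9333],
 [0.9333, 4.5667]].

Step 3 — invert S. det(S) = 6.6667·4.5667 - (0.9333)² = 29.5733.
  S^{-1} = (1/det) · [[d, -b], [-b, a]] = [[0.1544, -0.0316],
 [-0.0316, 0.2254]].

Step 4 — quadratic form (x̄ - mu_0)^T · S^{-1} · (x̄ - mu_0):
  S^{-1} · (x̄ - mu_0) = (-0.2029, 0.7349),
  (x̄ - mu_0)^T · [...] = (-0.6667)·(-0.2029) + (3.1667)·(0.7349) = 2.4624.

Step 5 — scale by n: T² = 6 · 2.4624 = 14.7746.

T² ≈ 14.7746


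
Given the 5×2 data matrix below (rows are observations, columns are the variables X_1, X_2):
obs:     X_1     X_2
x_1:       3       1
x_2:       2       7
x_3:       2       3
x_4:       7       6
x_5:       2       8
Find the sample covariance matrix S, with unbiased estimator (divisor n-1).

Step 1 — column means:
  mean(X_1) = (3 + 2 + 2 + 7 + 2) / 5 = 16/5 = 3.2
  mean(X_2) = (1 + 7 + 3 + 6 + 8) / 5 = 25/5 = 5

Step 2 — sample covariance S[i,j] = (1/(n-1)) · Σ_k (x_{k,i} - mean_i) · (x_{k,j} - mean_j), with n-1 = 4.
  S[X_1,X_1] = ((-0.2)·(-0.2) + (-1.2)·(-1.2) + (-1.2)·(-1.2) + (3.8)·(3.8) + (-1.2)·(-1.2)) / 4 = 18.8/4 = 4.7
  S[X_1,X_2] = ((-0.2)·(-4) + (-1.2)·(2) + (-1.2)·(-2) + (3.8)·(1) + (-1.2)·(3)) / 4 = 1/4 = 0.25
  S[X_2,X_2] = ((-4)·(-4) + (2)·(2) + (-2)·(-2) + (1)·(1) + (3)·(3)) / 4 = 34/4 = 8.5

S is symmetric (S[j,i] = S[i,j]). Assembling:

S = [[4.7, 0.25],
 [0.25, 8.5]]


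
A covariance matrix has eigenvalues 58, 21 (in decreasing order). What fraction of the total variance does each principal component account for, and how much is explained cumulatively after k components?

Step 1 — total variance = trace(Sigma) = Σ λ_i = 58 + 21 = 79.

Step 2 — fraction explained by component i = λ_i / Σ λ:
  PC1: 58/79 = 0.7342
  PC2: 21/79 = 0.2658

Step 3 — cumulative fraction after k components = (λ_1 + ... + λ_k) / Σ λ:
  k = 1: 58/79 = 0.7342
  k = 2: (58 + 21)/79 = 79/79 = 1

Summary (fraction, with percent):

explained: PC1 0.7342 (73.42%), PC2 0.2658 (26.58%);  cumulative: 0.7342, 1


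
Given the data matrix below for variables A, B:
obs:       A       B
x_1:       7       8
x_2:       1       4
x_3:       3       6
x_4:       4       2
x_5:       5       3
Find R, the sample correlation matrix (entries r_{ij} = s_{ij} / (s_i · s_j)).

Step 1 — column means:
  mean(A) = (7 + 1 + 3 + 4 + 5) / 5 = 20/5 = 4
  mean(B) = (8 + 4 + 6 + 2 + 3) / 5 = 23/5 = 4.6

Step 2 — sample variances and covariances s[i,j] = (1/(n-1)) · Σ_k (x_{k,i} - mean_i) · (x_{k,j} - mean_j), with n-1 = 4:
  s[A,A] = ((3)·(3) + (-3)·(-3) + (-1)·(-1) + (0)·(0) + (1)·(1)) / 4 = 20/4 = 5
  s[A,B] = ((3)·(3.4) + (-3)·(-0.6) + (-1)·(1.4) + (0)·(-2.6) + (1)·(-1.6)) / 4 = 9/4 = 2.25
  s[B,B] = ((3.4)·(3.4) + (-0.6)·(-0.6) + (1.4)·(1.4) + (-2.6)·(-2.6) + (-1.6)·(-1.6)) / 4 = 23.2/4 = 5.8
  Sample standard deviations s_i = √(s[i,i]):
  s(A) = √(5) = 2.2361
  s(B) = √(5.8) = 2.4083

Step 3 — r_{ij} = s_{ij} / (s_i · s_j):
  r[A,A] = 1 (diagonal).
  r[A,B] = 2.25 / (2.2361 · 2.4083) = 2.25 / 5.3852 = 0.4178
  r[B,B] = 1 (diagonal).

R is symmetric with unit diagonal. Assembling:

R = [[1, 0.4178],
 [0.4178, 1]]


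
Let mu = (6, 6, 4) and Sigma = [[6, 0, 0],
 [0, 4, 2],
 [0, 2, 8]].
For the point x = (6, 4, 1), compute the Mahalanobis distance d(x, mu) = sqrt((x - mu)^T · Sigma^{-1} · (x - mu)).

Step 1 — centre the observation: (x - mu) = (0, -2, -3).

Step 2 — invert Sigma (cofactor / det for 3×3, or solve directly):
  Sigma^{-1} = [[0.1667, 0, 0],
 [0, 0.2857, -0.0714],
 [0, -0.0714, 0.1429]].

Step 3 — form the quadratic (x - mu)^T · Sigma^{-1} · (x - mu):
  Sigma^{-1} · (x - mu) = (0, -0.3571, -0.2857).
  (x - mu)^T · [Sigma^{-1} · (x - mu)] = (0)·(0) + (-2)·(-0.3571) + (-3)·(-0.2857) = 1.5714.

Step 4 — take square root: d = √(1.5714) ≈ 1.2536.

d(x, mu) = √(1.5714) ≈ 1.2536


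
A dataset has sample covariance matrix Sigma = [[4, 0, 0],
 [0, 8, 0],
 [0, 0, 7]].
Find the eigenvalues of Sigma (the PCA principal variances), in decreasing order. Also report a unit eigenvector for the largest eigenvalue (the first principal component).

Step 1 — characteristic polynomial p(λ) = det(λI - Sigma) = λ³ - tr·λ² + c_1·λ - det, where tr = trace, c_1 = sum of the principal 2×2 minors, det = det(Sigma):
  tr = 4 + 8 + 7 = 19,
  c_1 = (4·8 - (0)²) + (4·7 - (0)²) + (8·7 - (0)²) = 32 + 28 + 56 = 116,
  det = 4·(8·7 - (0)²) - (0)·((0)·7 - (0)·(0)) + (0)·((0)·(0) - 8·(0)) = 4·(56) - (0)·(0) + (0)·(0) = 224.
  So p(λ) = λ³ - 19λ² + 116λ - 224.
Step 2 — look for an integer root (rational root theorem: any rational root is an integer divisor of 224). Testing λ = 4:
  p(4) = 64 - 304 + 464 - 224 = 0  ✓
  Dividing out (λ - 4): p(λ) = (λ - 4)(λ² - 15λ + 56).
Step 3 — remaining eigenvalues from the quadratic λ² - 15λ + 56 = 0:
  Δ = 15² - 4·56 = 225 - 224 = 1,  λ = (15 ± √1)/2 = (15 ± 1)/2 = 8 or 7.
  Sorted: λ_1 = 8,  λ_2 = 7,  λ_3 = 4  (check: sum = 19 = tr ✓).

Step 4 — unit eigenvector for λ_1 = 8: v spans the null space of (Sigma - λ_1 I), whose rows are
  r_1 = (-4, 0, 0),  r_2 = (0, 0, 0),  r_3 = (0, 0, -1).
  v is orthogonal to every row, so take v ∝ r_1 × r_3 = ((0)·(-1) - (0)·(0), (0)·(0) - (-4)·(-1), (-4)·(0) - (0)·(0)) = (0, -4, 0).
  Rescale (divide by 4; multiply by -1 so the first nonzero entry is positive): u = (0, 1, 0).
  ||u|| = √((0)² + (1)² + (0)²) = √(1) = 1,  v_1 = u/||u|| ≈ (0, 1, 0) (||v_1|| = 1).

λ_1 = 8,  λ_2 = 7,  λ_3 = 4;  v_1 ≈ (0, 1, 0)


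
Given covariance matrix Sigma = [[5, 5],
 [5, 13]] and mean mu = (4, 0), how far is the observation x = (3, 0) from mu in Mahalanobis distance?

Step 1 — centre the observation: (x - mu) = (-1, 0).

Step 2 — invert Sigma. det(Sigma) = 5·13 - (5)² = 40.
  Sigma^{-1} = (1/det) · [[d, -b], [-b, a]] = [[0.325, -0.125],
 [-0.125, 0.125]].

Step 3 — form the quadratic (x - mu)^T · Sigma^{-1} · (x - mu):
  Sigma^{-1} · (x - mu) = (-0.325, 0.125).
  (x - mu)^T · [Sigma^{-1} · (x - mu)] = (-1)·(-0.325) + (0)·(0.125) = 0.325.

Step 4 — take square root: d = √(0.325) ≈ 0.5701.

d(x, mu) = √(0.325) ≈ 0.5701


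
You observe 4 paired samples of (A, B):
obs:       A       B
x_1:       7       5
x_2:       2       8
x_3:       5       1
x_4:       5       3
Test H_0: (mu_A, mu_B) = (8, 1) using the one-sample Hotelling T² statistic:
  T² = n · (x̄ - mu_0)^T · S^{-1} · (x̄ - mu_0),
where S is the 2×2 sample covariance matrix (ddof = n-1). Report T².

Step 1 — sample mean vector:
  mean(A) = (7 + 2 + 5 + 5) / 4 = 19/4 = 4.75
  mean(B) = (5 + 8 + 1 + 3) / 4 = 17/4 = 4.25
  x̄ = (4.75, 4.25),  deviation x̄ - mu_0 = (4.75, 4.25) - (8, 1) = (-3.25, 3.25).

Step 2 — sample covariance matrix, S[i,j] = (1/(n-1)) · Σ_k (x_{k,i} - mean_i) · (x_{k,j} - mean_j), divisor n-1 = 3:
  S[A,A] = ((2.25)·(2.25) + (-2.75)·(-2.75) + (0.25)·(0.25) + (0.25)·(0.25)) / 3 = 12.75/3 = 4.25
  S[A,B] = ((2.25)·(0.75) + (-2.75)·(3.75) + (0.25)·(-3.25) + (0.25)·(-1.25)) / 3 = -9.75/3 = -3.25
  S[B,B] = ((0.75)·(0.75) + (3.75)·(3.75) + (-3.25)·(-3.25) + (-1.25)·(-1.25)) / 3 = 26.75/3 = 8.9167
  S = [[4.25, -3.25],
 [-3.25, 8.9167]].

Step 3 — invert S. det(S) = 4.25·8.9167 - (-3.25)² = 27.3333.
  S^{-1} = (1/det) · [[d, -b], [-b, a]] = [[0.3262, 0.1189],
 [0.1189, 0.1555]].

Step 4 — quadratic form (x̄ - mu_0)^T · S^{-1} · (x̄ - mu_0):
  S^{-1} · (x̄ - mu_0) = (-0.6738, 0.1189),
  (x̄ - mu_0)^T · [...] = (-3.25)·(-0.6738) + (3.25)·(0.1189) = 2.5762.

Step 5 — scale by n: T² = 4 · 2.5762 = 10.3049.

T² ≈ 10.3049


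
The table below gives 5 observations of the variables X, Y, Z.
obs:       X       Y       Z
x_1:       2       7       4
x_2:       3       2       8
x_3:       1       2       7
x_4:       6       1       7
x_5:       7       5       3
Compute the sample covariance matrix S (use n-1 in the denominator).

Step 1 — column means:
  mean(X) = (2 + 3 + 1 + 6 + 7) / 5 = 19/5 = 3.8
  mean(Y) = (7 + 2 + 2 + 1 + 5) / 5 = 17/5 = 3.4
  mean(Z) = (4 + 8 + 7 + 7 + 3) / 5 = 29/5 = 5.8

Step 2 — sample covariance S[i,j] = (1/(n-1)) · Σ_k (x_{k,i} - mean_i) · (x_{k,j} - mean_j), with n-1 = 4.
  S[X,X] = ((-1.8)·(-1.8) + (-0.8)·(-0.8) + (-2.8)·(-2.8) + (2.2)·(2.2) + (3.2)·(3.2)) / 4 = 26.8/4 = 6.7
  S[X,Y] = ((-1.8)·(3.6) + (-0.8)·(-1.4) + (-2.8)·(-1.4) + (2.2)·(-2.4) + (3.2)·(1.6)) / 4 = -1.6/4 = -0.4
  S[X,Z] = ((-1.8)·(-1.8) + (-0.8)·(2.2) + (-2.8)·(1.2) + (2.2)·(1.2) + (3.2)·(-2.8)) / 4 = -8.2/4 = -2.05
  S[Y,Y] = ((3.6)·(3.6) + (-1.4)·(-1.4) + (-1.4)·(-1.4) + (-2.4)·(-2.4) + (1.6)·(1.6)) / 4 = 25.2/4 = 6.3
  S[Y,Z] = ((3.6)·(-1.8) + (-1.4)·(2.2) + (-1.4)·(1.2) + (-2.4)·(1.2) + (1.6)·(-2.8)) / 4 = -18.6/4 = -4.65
  S[Z,Z] = ((-1.8)·(-1.8) + (2.2)·(2.2) + (1.2)·(1.2) + (1.2)·(1.2) + (-2.8)·(-2.8)) / 4 = 18.8/4 = 4.7

S is symmetric (S[j,i] = S[i,j]). Assembling:

S = [[6.7, -0.4, -2.05],
 [-0.4, 6.3, -4.65],
 [-2.05, -4.65, 4.7]]


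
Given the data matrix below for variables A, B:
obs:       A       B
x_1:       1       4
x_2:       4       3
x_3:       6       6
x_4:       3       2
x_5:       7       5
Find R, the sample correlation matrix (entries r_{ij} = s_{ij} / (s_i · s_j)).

Step 1 — column means:
  mean(A) = (1 + 4 + 6 + 3 + 7) / 5 = 21/5 = 4.2
  mean(B) = (4 + 3 + 6 + 2 + 5) / 5 = 20/5 = 4

Step 2 — sample variances and covariances s[i,j] = (1/(n-1)) · Σ_k (x_{k,i} - mean_i) · (x_{k,j} - mean_j), with n-1 = 4:
  s[A,A] = ((-3.2)·(-3.2) + (-0.2)·(-0.2) + (1.8)·(1.8) + (-1.2)·(-1.2) + (2.8)·(2.8)) / 4 = 22.8/4 = 5.7
  s[A,B] = ((-3.2)·(0) + (-0.2)·(-1) + (1.8)·(2) + (-1.2)·(-2) + (2.8)·(1)) / 4 = 9/4 = 2.25
  s[B,B] = ((0)·(0) + (-1)·(-1) + (2)·(2) + (-2)·(-2) + (1)·(1)) / 4 = 10/4 = 2.5
  Sample standard deviations s_i = √(s[i,i]):
  s(A) = √(5.7) = 2.3875
  s(B) = √(2.5) = 1.5811

Step 3 — r_{ij} = s_{ij} / (s_i · s_j):
  r[A,A] = 1 (diagonal).
  r[A,B] = 2.25 / (2.3875 · 1.5811) = 2.25 / 3.7749 = 0.596
  r[B,B] = 1 (diagonal).

R is symmetric with unit diagonal. Assembling:

R = [[1, 0.596],
 [0.596, 1]]


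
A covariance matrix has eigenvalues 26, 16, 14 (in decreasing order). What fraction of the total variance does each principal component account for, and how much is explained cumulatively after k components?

Step 1 — total variance = trace(Sigma) = Σ λ_i = 26 + 16 + 14 = 56.

Step 2 — fraction explained by component i = λ_i / Σ λ:
  PC1: 26/56 = 0.4643
  PC2: 16/56 = 0.2857
  PC3: 14/56 = 0.25

Step 3 — cumulative fraction after k components = (λ_1 + ... + λ_k) / Σ λ:
  k = 1: 26/56 = 0.4643
  k = 2: (26 + 16)/56 = 42/56 = 0.75
  k = 3: (26 + 16 + 14)/56 = 56/56 = 1

Summary (fraction, with percent):

explained: PC1 0.4643 (46.43%), PC2 0.2857 (28.57%), PC3 0.25 (25%);  cumulative: 0.4643, 0.75, 1


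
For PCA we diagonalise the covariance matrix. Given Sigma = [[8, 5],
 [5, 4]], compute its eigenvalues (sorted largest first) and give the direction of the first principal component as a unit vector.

Step 1 — characteristic polynomial of 2×2 Sigma:
  det(Sigma - λI) = λ² - trace · λ + det = 0.
  trace = 8 + 4 = 12, det = 8·4 - (5)² = 7.
Step 2 — discriminant:
  Δ = trace² - 4·det = 144 - 28 = 116.
Step 3 — eigenvalues:
  λ = (trace ± √Δ)/2 = (12 ± 10.7703)/2,
  λ_1 = 11.3852,  λ_2 = 0.6148.

Step 4 — unit eigenvector for λ_1: solve (Sigma - λ_1 I)v = 0. First row:
  (8 - 11.3852)·v_x + (5)·v_y = 0, i.e. (-3.3852)·v_x + (5)·v_y = 0,
  so v ∝ (b, λ_1 - a) = (5, 3.3852) = u.
  ||u|| = √((5)² + (3.3852)²) = √(36.4593) ≈ 6.0382,
  v_1 = u/||u|| ≈ (0.8281, 0.5606) (||v_1|| = 1).

λ_1 = 11.3852,  λ_2 = 0.6148;  v_1 ≈ (0.8281, 0.5606)


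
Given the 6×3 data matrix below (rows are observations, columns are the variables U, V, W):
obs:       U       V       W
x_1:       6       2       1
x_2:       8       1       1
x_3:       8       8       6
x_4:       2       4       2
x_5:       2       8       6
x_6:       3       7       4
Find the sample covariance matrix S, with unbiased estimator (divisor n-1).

Step 1 — column means:
  mean(U) = (6 + 8 + 8 + 2 + 2 + 3) / 6 = 29/6 = 4.8333
  mean(V) = (2 + 1 + 8 + 4 + 8 + 7) / 6 = 30/6 = 5
  mean(W) = (1 + 1 + 6 + 2 + 6 + 4) / 6 = 20/6 = 3.3333

Step 2 — sample covariance S[i,j] = (1/(n-1)) · Σ_k (x_{k,i} - mean_i) · (x_{k,j} - mean_j), with n-1 = 5.
  S[U,U] = ((1.1667)·(1.1667) + (3.1667)·(3.1667) + (3.1667)·(3.1667) + (-2.8333)·(-2.8333) + (-2.8333)·(-2.8333) + (-1.8333)·(-1.8333)) / 5 = 40.8333/5 = 8.1667
  S[U,V] = ((1.1667)·(-3) + (3.1667)·(-4) + (3.1667)·(3) + (-2.8333)·(-1) + (-2.8333)·(3) + (-1.8333)·(2)) / 5 = -16/5 = -3.2
  S[U,W] = ((1.1667)·(-2.3333) + (3.1667)·(-2.3333) + (3.1667)·(2.6667) + (-2.8333)·(-1.3333) + (-2.8333)·(2.6667) + (-1.8333)·(0.6667)) / 5 = -6.6667/5 = -1.3333
  S[V,V] = ((-3)·(-3) + (-4)·(-4) + (3)·(3) + (-1)·(-1) + (3)·(3) + (2)·(2)) / 5 = 48/5 = 9.6
  S[V,W] = ((-3)·(-2.3333) + (-4)·(-2.3333) + (3)·(2.6667) + (-1)·(-1.3333) + (3)·(2.6667) + (2)·(0.6667)) / 5 = 35/5 = 7
  S[W,W] = ((-2.3333)·(-2.3333) + (-2.3333)·(-2.3333) + (2.6667)·(2.6667) + (-1.3333)·(-1.3333) + (2.6667)·(2.6667) + (0.6667)·(0.6667)) / 5 = 27.3333/5 = 5.4667

S is symmetric (S[j,i] = S[i,j]). Assembling:

S = [[8.1667, -3.2, -1.3333],
 [-3.2, 9.6, 7],
 [-1.3333, 7, 5.4667]]


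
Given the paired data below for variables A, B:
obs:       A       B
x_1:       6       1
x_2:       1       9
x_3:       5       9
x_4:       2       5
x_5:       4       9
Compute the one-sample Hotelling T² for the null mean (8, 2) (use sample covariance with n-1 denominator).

Step 1 — sample mean vector:
  mean(A) = (6 + 1 + 5 + 2 + 4) / 5 = 18/5 = 3.6
  mean(B) = (1 + 9 + 9 + 5 + 9) / 5 = 33/5 = 6.6
  x̄ = (3.6, 6.6),  deviation x̄ - mu_0 = (3.6, 6.6) - (8, 2) = (-4.4, 4.6).

Step 2 — sample covariance matrix, S[i,j] = (1/(n-1)) · Σ_k (x_{k,i} - mean_i) · (x_{k,j} - mean_j), divisor n-1 = 4:
  S[A,A] = ((2.4)·(2.4) + (-2.6)·(-2.6) + (1.4)·(1.4) + (-1.6)·(-1.6) + (0.4)·(0.4)) / 4 = 17.2/4 = 4.3
  S[A,B] = ((2.4)·(-5.6) + (-2.6)·(2.4) + (1.4)·(2.4) + (-1.6)·(-1.6) + (0.4)·(2.4)) / 4 = -12.8/4 = -3.2
  S[B,B] = ((-5.6)·(-5.6) + (2.4)·(2.4) + (2.4)·(2.4) + (-1.6)·(-1.6) + (2.4)·(2.4)) / 4 = 51.2/4 = 12.8
  S = [[4.3, -3.2],
 [-3.2, 12.8]].

Step 3 — invert S. det(S) = 4.3·12.8 - (-3.2)² = 44.8.
  S^{-1} = (1/det) · [[d, -b], [-b, a]] = [[0.2857, 0.0714],
 [0.0714, 0.096]].

Step 4 — quadratic form (x̄ - mu_0)^T · S^{-1} · (x̄ - mu_0):
  S^{-1} · (x̄ - mu_0) = (-0.9286, 0.1272),
  (x̄ - mu_0)^T · [...] = (-4.4)·(-0.9286) + (4.6)·(0.1272) = 4.671.

Step 5 — scale by n: T² = 5 · 4.671 = 23.3549.

T² ≈ 23.3549


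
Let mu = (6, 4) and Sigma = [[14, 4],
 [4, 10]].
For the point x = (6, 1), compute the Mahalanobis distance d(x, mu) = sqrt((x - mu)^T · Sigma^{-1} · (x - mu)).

Step 1 — centre the observation: (x - mu) = (0, -3).

Step 2 — invert Sigma. det(Sigma) = 14·10 - (4)² = 124.
  Sigma^{-1} = (1/det) · [[d, -b], [-b, a]] = [[0.0806, -0.0323],
 [-0.0323, 0.1129]].

Step 3 — form the quadratic (x - mu)^T · Sigma^{-1} · (x - mu):
  Sigma^{-1} · (x - mu) = (0.0968, -0.3387).
  (x - mu)^T · [Sigma^{-1} · (x - mu)] = (0)·(0.0968) + (-3)·(-0.3387) = 1.0161.

Step 4 — take square root: d = √(1.0161) ≈ 1.008.

d(x, mu) = √(1.0161) ≈ 1.008


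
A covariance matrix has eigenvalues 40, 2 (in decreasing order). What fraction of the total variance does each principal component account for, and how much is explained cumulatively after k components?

Step 1 — total variance = trace(Sigma) = Σ λ_i = 40 + 2 = 42.

Step 2 — fraction explained by component i = λ_i / Σ λ:
  PC1: 40/42 = 0.9524
  PC2: 2/42 = 0.0476

Step 3 — cumulative fraction after k components = (λ_1 + ... + λ_k) / Σ λ:
  k = 1: 40/42 = 0.9524
  k = 2: (40 + 2)/42 = 42/42 = 1

Summary (fraction, with percent):

explained: PC1 0.9524 (95.24%), PC2 0.0476 (4.76%);  cumulative: 0.9524, 1


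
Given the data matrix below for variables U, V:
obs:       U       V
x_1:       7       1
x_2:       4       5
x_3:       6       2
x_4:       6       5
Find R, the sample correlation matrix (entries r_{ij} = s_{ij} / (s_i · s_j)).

Step 1 — column means:
  mean(U) = (7 + 4 + 6 + 6) / 4 = 23/4 = 5.75
  mean(V) = (1 + 5 + 2 + 5) / 4 = 13/4 = 3.25

Step 2 — sample variances and covariances s[i,j] = (1/(n-1)) · Σ_k (x_{k,i} - mean_i) · (x_{k,j} - mean_j), with n-1 = 3:
  s[U,U] = ((1.25)·(1.25) + (-1.75)·(-1.75) + (0.25)·(0.25) + (0.25)·(0.25)) / 3 = 4.75/3 = 1.5833
  s[U,V] = ((1.25)·(-2.25) + (-1.75)·(1.75) + (0.25)·(-1.25) + (0.25)·(1.75)) / 3 = -5.75/3 = -1.9167
  s[V,V] = ((-2.25)·(-2.25) + (1.75)·(1.75) + (-1.25)·(-1.25) + (1.75)·(1.75)) / 3 = 12.75/3 = 4.25
  Sample standard deviations s_i = √(s[i,i]):
  s(U) = √(1.5833) = 1.2583
  s(V) = √(4.25) = 2.0616

Step 3 — r_{ij} = s_{ij} / (s_i · s_j):
  r[U,U] = 1 (diagonal).
  r[U,V] = -1.9167 / (1.2583 · 2.0616) = -1.9167 / 2.5941 = -0.7389
  r[V,V] = 1 (diagonal).

R is symmetric with unit diagonal. Assembling:

R = [[1, -0.7389],
 [-0.7389, 1]]


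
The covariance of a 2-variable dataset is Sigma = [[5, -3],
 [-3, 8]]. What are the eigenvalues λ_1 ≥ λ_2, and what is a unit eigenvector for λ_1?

Step 1 — characteristic polynomial of 2×2 Sigma:
  det(Sigma - λI) = λ² - trace · λ + det = 0.
  trace = 5 + 8 = 13, det = 5·8 - (-3)² = 31.
Step 2 — discriminant:
  Δ = trace² - 4·det = 169 - 124 = 45.
Step 3 — eigenvalues:
  λ = (trace ± √Δ)/2 = (13 ± 6.7082)/2,
  λ_1 = 9.8541,  λ_2 = 3.1459.

Step 4 — unit eigenvector for λ_1: solve (Sigma - λ_1 I)v = 0. First row:
  (5 - 9.8541)·v_x + (-3)·v_y = 0, i.e. (-4.8541)·v_x + (-3)·v_y = 0,
  so v ∝ (b, λ_1 - a) = (-3, 4.8541); multiply by -1 so the first entry is positive: u = (3, -4.8541).
  ||u|| = √((3)² + (-4.8541)²) = √(32.5623) ≈ 5.7063,
  v_1 = u/||u|| ≈ (0.5257, -0.8507) (||v_1|| = 1).

λ_1 = 9.8541,  λ_2 = 3.1459;  v_1 ≈ (0.5257, -0.8507)


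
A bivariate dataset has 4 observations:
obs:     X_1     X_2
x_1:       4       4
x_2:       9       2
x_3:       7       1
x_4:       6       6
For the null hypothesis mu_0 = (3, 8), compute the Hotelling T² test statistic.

Step 1 — sample mean vector:
  mean(X_1) = (4 + 9 + 7 + 6) / 4 = 26/4 = 6.5
  mean(X_2) = (4 + 2 + 1 + 6) / 4 = 13/4 = 3.25
  x̄ = (6.5, 3.25),  deviation x̄ - mu_0 = (6.5, 3.25) - (3, 8) = (3.5, -4.75).

Step 2 — sample covariance matrix, S[i,j] = (1/(n-1)) · Σ_k (x_{k,i} - mean_i) · (x_{k,j} - mean_j), divisor n-1 = 3:
  S[X_1,X_1] = ((-2.5)·(-2.5) + (2.5)·(2.5) + (0.5)·(0.5) + (-0.5)·(-0.5)) / 3 = 13/3 = 4.3333
  S[X_1,X_2] = ((-2.5)·(0.75) + (2.5)·(-1.25) + (0.5)·(-2.25) + (-0.5)·(2.75)) / 3 = -7.5/3 = -2.5
  S[X_2,X_2] = ((0.75)·(0.75) + (-1.25)·(-1.25) + (-2.25)·(-2.25) + (2.75)·(2.75)) / 3 = 14.75/3 = 4.9167
  S = [[4.3333, -2.5],
 [-2.5, 4.9167]].

Step 3 — invert S. det(S) = 4.3333·4.9167 - (-2.5)² = 15.0556.
  S^{-1} = (1/det) · [[d, -b], [-b, a]] = [[0.3266, 0.1661],
 [0.1661, 0.2878]].

Step 4 — quadratic form (x̄ - mu_0)^T · S^{-1} · (x̄ - mu_0):
  S^{-1} · (x̄ - mu_0) = (0.3542, -0.786),
  (x̄ - mu_0)^T · [...] = (3.5)·(0.3542) + (-4.75)·(-0.786) = 4.9732.

Step 5 — scale by n: T² = 4 · 4.9732 = 19.893.

T² ≈ 19.893


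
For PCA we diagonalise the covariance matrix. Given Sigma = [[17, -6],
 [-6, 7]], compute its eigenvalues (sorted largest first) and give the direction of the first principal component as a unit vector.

Step 1 — characteristic polynomial of 2×2 Sigma:
  det(Sigma - λI) = λ² - trace · λ + det = 0.
  trace = 17 + 7 = 24, det = 17·7 - (-6)² = 83.
Step 2 — discriminant:
  Δ = trace² - 4·det = 576 - 332 = 244.
Step 3 — eigenvalues:
  λ = (trace ± √Δ)/2 = (24 ± 15.6205)/2,
  λ_1 = 19.8102,  λ_2 = 4.1898.

Step 4 — unit eigenvector for λ_1: solve (Sigma - λ_1 I)v = 0. First row:
  (17 - 19.8102)·v_x + (-6)·v_y = 0, i.e. (-2.8102)·v_x + (-6)·v_y = 0,
  so v ∝ (b, λ_1 - a) = (-6, 2.8102); multiply by -1 so the first entry is positive: u = (6, -2.8102).
  ||u|| = √((6)² + (-2.8102)²) = √(43.8975) ≈ 6.6255,
  v_1 = u/||u|| ≈ (0.9056, -0.4242) (||v_1|| = 1).

λ_1 = 19.8102,  λ_2 = 4.1898;  v_1 ≈ (0.9056, -0.4242)


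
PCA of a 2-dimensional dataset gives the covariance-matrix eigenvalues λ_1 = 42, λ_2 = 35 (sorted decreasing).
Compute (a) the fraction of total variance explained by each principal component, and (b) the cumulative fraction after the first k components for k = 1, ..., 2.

Step 1 — total variance = trace(Sigma) = Σ λ_i = 42 + 35 = 77.

Step 2 — fraction explained by component i = λ_i / Σ λ:
  PC1: 42/77 = 0.5455
  PC2: 35/77 = 0.4545

Step 3 — cumulative fraction after k components = (λ_1 + ... + λ_k) / Σ λ:
  k = 1: 42/77 = 0.5455
  k = 2: (42 + 35)/77 = 77/77 = 1

Summary (fraction, with percent):

explained: PC1 0.5455 (54.55%), PC2 0.4545 (45.45%);  cumulative: 0.5455, 1


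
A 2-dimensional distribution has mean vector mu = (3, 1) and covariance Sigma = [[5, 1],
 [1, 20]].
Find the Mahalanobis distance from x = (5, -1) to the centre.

Step 1 — centre the observation: (x - mu) = (2, -2).

Step 2 — invert Sigma. det(Sigma) = 5·20 - (1)² = 99.
  Sigma^{-1} = (1/det) · [[d, -b], [-b, a]] = [[0.202, -0.0101],
 [-0.0101, 0.0505]].

Step 3 — form the quadratic (x - mu)^T · Sigma^{-1} · (x - mu):
  Sigma^{-1} · (x - mu) = (0.4242, -0.1212).
  (x - mu)^T · [Sigma^{-1} · (x - mu)] = (2)·(0.4242) + (-2)·(-0.1212) = 1.0909.

Step 4 — take square root: d = √(1.0909) ≈ 1.0445.

d(x, mu) = √(1.0909) ≈ 1.0445


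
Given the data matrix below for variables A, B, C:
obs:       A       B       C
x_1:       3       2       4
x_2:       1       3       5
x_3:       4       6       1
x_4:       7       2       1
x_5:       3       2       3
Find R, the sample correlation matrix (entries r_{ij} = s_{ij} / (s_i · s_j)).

Step 1 — column means:
  mean(A) = (3 + 1 + 4 + 7 + 3) / 5 = 18/5 = 3.6
  mean(B) = (2 + 3 + 6 + 2 + 2) / 5 = 15/5 = 3
  mean(C) = (4 + 5 + 1 + 1 + 3) / 5 = 14/5 = 2.8

Step 2 — sample variances and covariances s[i,j] = (1/(n-1)) · Σ_k (x_{k,i} - mean_i) · (x_{k,j} - mean_j), with n-1 = 4:
  s[A,A] = ((-0.6)·(-0.6) + (-2.6)·(-2.6) + (0.4)·(0.4) + (3.4)·(3.4) + (-0.6)·(-0.6)) / 4 = 19.2/4 = 4.8
  s[A,B] = ((-0.6)·(-1) + (-2.6)·(0) + (0.4)·(3) + (3.4)·(-1) + (-0.6)·(-1)) / 4 = -1/4 = -0.25
  s[A,C] = ((-0.6)·(1.2) + (-2.6)·(2.2) + (0.4)·(-1.8) + (3.4)·(-1.8) + (-0.6)·(0.2)) / 4 = -13.4/4 = -3.35
  s[B,B] = ((-1)·(-1) + (0)·(0) + (3)·(3) + (-1)·(-1) + (-1)·(-1)) / 4 = 12/4 = 3
  s[B,C] = ((-1)·(1.2) + (0)·(2.2) + (3)·(-1.8) + (-1)·(-1.8) + (-1)·(0.2)) / 4 = -5/4 = -1.25
  s[C,C] = ((1.2)·(1.2) + (2.2)·(2.2) + (-1.8)·(-1.8) + (-1.8)·(-1.8) + (0.2)·(0.2)) / 4 = 12.8/4 = 3.2
  Sample standard deviations s_i = √(s[i,i]):
  s(A) = √(4.8) = 2.1909
  s(B) = √(3) = 1.7321
  s(C) = √(3.2) = 1.7889

Step 3 — r_{ij} = s_{ij} / (s_i · s_j):
  r[A,A] = 1 (diagonal).
  r[A,B] = -0.25 / (2.1909 · 1.7321) = -0.25 / 3.7947 = -0.0659
  r[A,C] = -3.35 / (2.1909 · 1.7889) = -3.35 / 3.9192 = -0.8548
  r[B,B] = 1 (diagonal).
  r[B,C] = -1.25 / (1.7321 · 1.7889) = -1.25 / 3.0984 = -0.4034
  r[C,C] = 1 (diagonal).

R is symmetric with unit diagonal. Assembling:

R = [[1, -0.0659, -0.8548],
 [-0.0659, 1, -0.4034],
 [-0.8548, -0.4034, 1]]


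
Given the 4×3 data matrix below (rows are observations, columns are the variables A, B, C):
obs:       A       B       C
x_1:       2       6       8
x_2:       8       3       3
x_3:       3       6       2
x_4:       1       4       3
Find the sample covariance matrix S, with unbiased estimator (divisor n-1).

Step 1 — column means:
  mean(A) = (2 + 8 + 3 + 1) / 4 = 14/4 = 3.5
  mean(B) = (6 + 3 + 6 + 4) / 4 = 19/4 = 4.75
  mean(C) = (8 + 3 + 2 + 3) / 4 = 16/4 = 4

Step 2 — sample covariance S[i,j] = (1/(n-1)) · Σ_k (x_{k,i} - mean_i) · (x_{k,j} - mean_j), with n-1 = 3.
  S[A,A] = ((-1.5)·(-1.5) + (4.5)·(4.5) + (-0.5)·(-0.5) + (-2.5)·(-2.5)) / 3 = 29/3 = 9.6667
  S[A,B] = ((-1.5)·(1.25) + (4.5)·(-1.75) + (-0.5)·(1.25) + (-2.5)·(-0.75)) / 3 = -8.5/3 = -2.8333
  S[A,C] = ((-1.5)·(4) + (4.5)·(-1) + (-0.5)·(-2) + (-2.5)·(-1)) / 3 = -7/3 = -2.3333
  S[B,B] = ((1.25)·(1.25) + (-1.75)·(-1.75) + (1.25)·(1.25) + (-0.75)·(-0.75)) / 3 = 6.75/3 = 2.25
  S[B,C] = ((1.25)·(4) + (-1.75)·(-1) + (1.25)·(-2) + (-0.75)·(-1)) / 3 = 5/3 = 1.6667
  S[C,C] = ((4)·(4) + (-1)·(-1) + (-2)·(-2) + (-1)·(-1)) / 3 = 22/3 = 7.3333

S is symmetric (S[j,i] = S[i,j]). Assembling:

S = [[9.6667, -2.8333, -2.3333],
 [-2.8333, 2.25, 1.6667],
 [-2.3333, 1.6667, 7.3333]]


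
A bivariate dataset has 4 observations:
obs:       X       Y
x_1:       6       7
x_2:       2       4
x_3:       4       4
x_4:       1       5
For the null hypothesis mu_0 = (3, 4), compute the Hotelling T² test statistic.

Step 1 — sample mean vector:
  mean(X) = (6 + 2 + 4 + 1) / 4 = 13/4 = 3.25
  mean(Y) = (7 + 4 + 4 + 5) / 4 = 20/4 = 5
  x̄ = (3.25, 5),  deviation x̄ - mu_0 = (3.25, 5) - (3, 4) = (0.25, 1).

Step 2 — sample covariance matrix, S[i,j] = (1/(n-1)) · Σ_k (x_{k,i} - mean_i) · (x_{k,j} - mean_j), divisor n-1 = 3:
  S[X,X] = ((2.75)·(2.75) + (-1.25)·(-1.25) + (0.75)·(0.75) + (-2.25)·(-2.25)) / 3 = 14.75/3 = 4.9167
  S[X,Y] = ((2.75)·(2) + (-1.25)·(-1) + (0.75)·(-1) + (-2.25)·(0)) / 3 = 6/3 = 2
  S[Y,Y] = ((2)·(2) + (-1)·(-1) + (-1)·(-1) + (0)·(0)) / 3 = 6/3 = 2
  S = [[4.9167, 2],
 [2, 2]].

Step 3 — invert S. det(S) = 4.9167·2 - (2)² = 5.8333.
  S^{-1} = (1/det) · [[d, -b], [-b, a]] = [[0.3429, -0.3429],
 [-0.3429, 0.8429]].

Step 4 — quadratic form (x̄ - mu_0)^T · S^{-1} · (x̄ - mu_0):
  S^{-1} · (x̄ - mu_0) = (-0.2571, 0.7571),
  (x̄ - mu_0)^T · [...] = (0.25)·(-0.2571) + (1)·(0.7571) = 0.6929.

Step 5 — scale by n: T² = 4 · 0.6929 = 2.7714.

T² ≈ 2.7714


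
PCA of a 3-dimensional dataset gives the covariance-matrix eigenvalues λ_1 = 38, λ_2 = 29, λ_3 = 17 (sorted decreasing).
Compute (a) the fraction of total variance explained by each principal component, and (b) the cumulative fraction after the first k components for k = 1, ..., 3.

Step 1 — total variance = trace(Sigma) = Σ λ_i = 38 + 29 + 17 = 84.

Step 2 — fraction explained by component i = λ_i / Σ λ:
  PC1: 38/84 = 0.4524
  PC2: 29/84 = 0.3452
  PC3: 17/84 = 0.2024

Step 3 — cumulative fraction after k components = (λ_1 + ... + λ_k) / Σ λ:
  k = 1: 38/84 = 0.4524
  k = 2: (38 + 29)/84 = 67/84 = 0.7976
  k = 3: (38 + 29 + 17)/84 = 84/84 = 1

Summary (fraction, with percent):

explained: PC1 0.4524 (45.24%), PC2 0.3452 (34.52%), PC3 0.2024 (20.24%);  cumulative: 0.4524, 0.7976, 1


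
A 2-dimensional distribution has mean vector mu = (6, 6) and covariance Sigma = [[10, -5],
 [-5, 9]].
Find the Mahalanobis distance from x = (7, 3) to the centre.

Step 1 — centre the observation: (x - mu) = (1, -3).

Step 2 — invert Sigma. det(Sigma) = 10·9 - (-5)² = 65.
  Sigma^{-1} = (1/det) · [[d, -b], [-b, a]] = [[0.1385, 0.0769],
 [0.0769, 0.1538]].

Step 3 — form the quadratic (x - mu)^T · Sigma^{-1} · (x - mu):
  Sigma^{-1} · (x - mu) = (-0.0923, -0.3846).
  (x - mu)^T · [Sigma^{-1} · (x - mu)] = (1)·(-0.0923) + (-3)·(-0.3846) = 1.0615.

Step 4 — take square root: d = √(1.0615) ≈ 1.0303.

d(x, mu) = √(1.0615) ≈ 1.0303


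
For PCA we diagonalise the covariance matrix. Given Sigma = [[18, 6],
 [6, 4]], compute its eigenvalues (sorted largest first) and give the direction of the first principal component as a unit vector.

Step 1 — characteristic polynomial of 2×2 Sigma:
  det(Sigma - λI) = λ² - trace · λ + det = 0.
  trace = 18 + 4 = 22, det = 18·4 - (6)² = 36.
Step 2 — discriminant:
  Δ = trace² - 4·det = 484 - 144 = 340.
Step 3 — eigenvalues:
  λ = (trace ± √Δ)/2 = (22 ± 18.4391)/2,
  λ_1 = 20.2195,  λ_2 = 1.7805.

Step 4 — unit eigenvector for λ_1: solve (Sigma - λ_1 I)v = 0. First row:
  (18 - 20.2195)·v_x + (6)·v_y = 0, i.e. (-2.2195)·v_x + (6)·v_y = 0,
  so v ∝ (b, λ_1 - a) = (6, 2.2195) = u.
  ||u|| = √((6)² + (2.2195)²) = √(40.9264) ≈ 6.3974,
  v_1 = u/||u|| ≈ (0.9379, 0.3469) (||v_1|| = 1).

λ_1 = 20.2195,  λ_2 = 1.7805;  v_1 ≈ (0.9379, 0.3469)


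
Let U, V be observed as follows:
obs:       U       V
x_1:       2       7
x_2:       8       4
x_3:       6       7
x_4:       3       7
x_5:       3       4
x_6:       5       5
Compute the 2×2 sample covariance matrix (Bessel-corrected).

Step 1 — column means:
  mean(U) = (2 + 8 + 6 + 3 + 3 + 5) / 6 = 27/6 = 4.5
  mean(V) = (7 + 4 + 7 + 7 + 4 + 5) / 6 = 34/6 = 5.6667

Step 2 — sample covariance S[i,j] = (1/(n-1)) · Σ_k (x_{k,i} - mean_i) · (x_{k,j} - mean_j), with n-1 = 5.
  S[U,U] = ((-2.5)·(-2.5) + (3.5)·(3.5) + (1.5)·(1.5) + (-1.5)·(-1.5) + (-1.5)·(-1.5) + (0.5)·(0.5)) / 5 = 25.5/5 = 5.1
  S[U,V] = ((-2.5)·(1.3333) + (3.5)·(-1.6667) + (1.5)·(1.3333) + (-1.5)·(1.3333) + (-1.5)·(-1.6667) + (0.5)·(-0.6667)) / 5 = -7/5 = -1.4
  S[V,V] = ((1.3333)·(1.3333) + (-1.6667)·(-1.6667) + (1.3333)·(1.3333) + (1.3333)·(1.3333) + (-1.6667)·(-1.6667) + (-0.6667)·(-0.6667)) / 5 = 11.3333/5 = 2.2667

S is symmetric (S[j,i] = S[i,j]). Assembling:

S = [[5.1, -1.4],
 [-1.4, 2.2667]]


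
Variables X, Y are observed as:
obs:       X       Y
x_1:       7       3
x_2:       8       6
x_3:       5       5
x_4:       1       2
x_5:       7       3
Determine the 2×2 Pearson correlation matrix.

Step 1 — column means:
  mean(X) = (7 + 8 + 5 + 1 + 7) / 5 = 28/5 = 5.6
  mean(Y) = (3 + 6 + 5 + 2 + 3) / 5 = 19/5 = 3.8

Step 2 — sample variances and covariances s[i,j] = (1/(n-1)) · Σ_k (x_{k,i} - mean_i) · (x_{k,j} - mean_j), with n-1 = 4:
  s[X,X] = ((1.4)·(1.4) + (2.4)·(2.4) + (-0.6)·(-0.6) + (-4.6)·(-4.6) + (1.4)·(1.4)) / 4 = 31.2/4 = 7.8
  s[X,Y] = ((1.4)·(-0.8) + (2.4)·(2.2) + (-0.6)·(1.2) + (-4.6)·(-1.8) + (1.4)·(-0.8)) / 4 = 10.6/4 = 2.65
  s[Y,Y] = ((-0.8)·(-0.8) + (2.2)·(2.2) + (1.2)·(1.2) + (-1.8)·(-1.8) + (-0.8)·(-0.8)) / 4 = 10.8/4 = 2.7
  Sample standard deviations s_i = √(s[i,i]):
  s(X) = √(7.8) = 2.7928
  s(Y) = √(2.7) = 1.6432

Step 3 — r_{ij} = s_{ij} / (s_i · s_j):
  r[X,X] = 1 (diagonal).
  r[X,Y] = 2.65 / (2.7928 · 1.6432) = 2.65 / 4.5891 = 0.5775
  r[Y,Y] = 1 (diagonal).

R is symmetric with unit diagonal. Assembling:

R = [[1, 0.5775],
 [0.5775, 1]]


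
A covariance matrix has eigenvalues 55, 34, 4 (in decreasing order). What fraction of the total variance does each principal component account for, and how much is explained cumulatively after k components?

Step 1 — total variance = trace(Sigma) = Σ λ_i = 55 + 34 + 4 = 93.

Step 2 — fraction explained by component i = λ_i / Σ λ:
  PC1: 55/93 = 0.5914
  PC2: 34/93 = 0.3656
  PC3: 4/93 = 0.043

Step 3 — cumulative fraction after k components = (λ_1 + ... + λ_k) / Σ λ:
  k = 1: 55/93 = 0.5914
  k = 2: (55 + 34)/93 = 89/93 = 0.957
  k = 3: (55 + 34 + 4)/93 = 93/93 = 1

Summary (fraction, with percent):

explained: PC1 0.5914 (59.14%), PC2 0.3656 (36.56%), PC3 0.043 (4.3%);  cumulative: 0.5914, 0.957, 1


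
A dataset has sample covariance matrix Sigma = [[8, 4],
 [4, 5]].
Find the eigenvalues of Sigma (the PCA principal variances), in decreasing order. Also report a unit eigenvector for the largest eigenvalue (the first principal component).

Step 1 — characteristic polynomial of 2×2 Sigma:
  det(Sigma - λI) = λ² - trace · λ + det = 0.
  trace = 8 + 5 = 13, det = 8·5 - (4)² = 24.
Step 2 — discriminant:
  Δ = trace² - 4·det = 169 - 96 = 73.
Step 3 — eigenvalues:
  λ = (trace ± √Δ)/2 = (13 ± 8.544)/2,
  λ_1 = 10.772,  λ_2 = 2.228.

Step 4 — unit eigenvector for λ_1: solve (Sigma - λ_1 I)v = 0. First row:
  (8 - 10.772)·v_x + (4)·v_y = 0, i.e. (-2.772)·v_x + (4)·v_y = 0,
  so v ∝ (b, λ_1 - a) = (4, 2.772) = u.
  ||u|| = √((4)² + (2.772)²) = √(23.684) ≈ 4.8666,
  v_1 = u/||u|| ≈ (0.8219, 0.5696) (||v_1|| = 1).

λ_1 = 10.772,  λ_2 = 2.228;  v_1 ≈ (0.8219, 0.5696)


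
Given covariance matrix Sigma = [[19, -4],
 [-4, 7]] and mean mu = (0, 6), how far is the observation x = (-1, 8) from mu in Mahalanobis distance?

Step 1 — centre the observation: (x - mu) = (-1, 2).

Step 2 — invert Sigma. det(Sigma) = 19·7 - (-4)² = 117.
  Sigma^{-1} = (1/det) · [[d, -b], [-b, a]] = [[0.0598, 0.0342],
 [0.0342, 0.1624]].

Step 3 — form the quadratic (x - mu)^T · Sigma^{-1} · (x - mu):
  Sigma^{-1} · (x - mu) = (0.0085, 0.2906).
  (x - mu)^T · [Sigma^{-1} · (x - mu)] = (-1)·(0.0085) + (2)·(0.2906) = 0.5726.

Step 4 — take square root: d = √(0.5726) ≈ 0.7567.

d(x, mu) = √(0.5726) ≈ 0.7567
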